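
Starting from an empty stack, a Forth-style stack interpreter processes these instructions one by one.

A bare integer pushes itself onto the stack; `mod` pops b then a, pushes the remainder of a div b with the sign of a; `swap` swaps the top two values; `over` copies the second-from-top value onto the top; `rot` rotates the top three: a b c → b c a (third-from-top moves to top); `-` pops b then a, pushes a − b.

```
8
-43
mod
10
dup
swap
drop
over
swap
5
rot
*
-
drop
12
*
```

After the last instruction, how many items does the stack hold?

1

8    : [8]
-43  : [8, -43]
mod  : [8]
10   : [8, 10]
dup  : [8, 10, 10]
swap : [8, 10, 10]
drop : [8, 10]
over : [8, 10, 8]
swap : [8, 8, 10]
5    : [8, 8, 10, 5]
rot  : [8, 10, 5, 8]
*    : [8, 10, 40]
-    : [8, -30]
drop : [8]
12   : [8, 12]
*    : [96]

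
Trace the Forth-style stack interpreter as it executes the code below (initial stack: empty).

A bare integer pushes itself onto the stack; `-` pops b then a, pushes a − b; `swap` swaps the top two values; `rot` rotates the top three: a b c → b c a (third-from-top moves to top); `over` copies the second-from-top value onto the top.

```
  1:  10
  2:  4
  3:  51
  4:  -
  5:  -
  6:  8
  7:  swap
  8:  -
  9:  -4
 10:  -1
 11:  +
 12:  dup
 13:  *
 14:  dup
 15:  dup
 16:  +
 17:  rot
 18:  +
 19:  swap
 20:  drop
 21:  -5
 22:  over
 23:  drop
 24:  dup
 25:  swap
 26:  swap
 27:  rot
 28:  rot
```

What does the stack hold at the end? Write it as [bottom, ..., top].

10   -> [10]
4    -> [10, 4]
51   -> [10, 4, 51]
-    -> [10, -47]
-    -> [57]
8    -> [57, 8]
swap -> [8, 57]
-    -> [-49]
-4   -> [-49, -4]
-1   -> [-49, -4, -1]
+    -> [-49, -5]
dup  -> [-49, -5, -5]
*    -> [-49, 25]
dup  -> [-49, 25, 25]
dup  -> [-49, 25, 25, 25]
+    -> [-49, 25, 50]
rot  -> [25, 50, -49]
+    -> [25, 1]
swap -> [1, 25]
drop -> [1]
-5   -> [1, -5]
over -> [1, -5, 1]
drop -> [1, -5]
dup  -> [1, -5, -5]
swap -> [1, -5, -5]
swap -> [1, -5, -5]
rot  -> [-5, -5, 1]
rot  -> [-5, 1, -5]

[-5, 1, -5]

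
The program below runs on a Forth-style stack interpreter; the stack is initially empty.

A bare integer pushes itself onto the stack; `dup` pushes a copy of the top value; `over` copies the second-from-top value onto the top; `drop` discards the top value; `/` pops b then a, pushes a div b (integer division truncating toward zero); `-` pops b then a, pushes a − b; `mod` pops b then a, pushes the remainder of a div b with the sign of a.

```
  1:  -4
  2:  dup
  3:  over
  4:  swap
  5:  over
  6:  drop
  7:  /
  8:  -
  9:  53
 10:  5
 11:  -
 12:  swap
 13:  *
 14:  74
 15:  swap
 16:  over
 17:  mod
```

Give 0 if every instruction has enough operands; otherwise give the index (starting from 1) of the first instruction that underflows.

-4   -> [-4]
dup  -> [-4, -4]
over -> [-4, -4, -4]
swap -> [-4, -4, -4]
over -> [-4, -4, -4, -4]
drop -> [-4, -4, -4]
/    -> [-4, 1]
-    -> [-5]
53   -> [-5, 53]
5    -> [-5, 53, 5]
-    -> [-5, 48]
swap -> [48, -5]
*    -> [-240]
74   -> [-240, 74]
swap -> [74, -240]
over -> [74, -240, 74]
mod  -> [74, -18]

0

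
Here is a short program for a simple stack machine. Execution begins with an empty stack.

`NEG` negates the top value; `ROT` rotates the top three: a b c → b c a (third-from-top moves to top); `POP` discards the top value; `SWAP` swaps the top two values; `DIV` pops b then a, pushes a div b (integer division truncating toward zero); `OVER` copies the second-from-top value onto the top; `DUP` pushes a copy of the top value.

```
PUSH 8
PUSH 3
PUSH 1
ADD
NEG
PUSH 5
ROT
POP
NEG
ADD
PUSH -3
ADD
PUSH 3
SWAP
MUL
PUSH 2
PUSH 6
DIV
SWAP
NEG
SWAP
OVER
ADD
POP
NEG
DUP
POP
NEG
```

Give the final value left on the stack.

36

PUSH 8  → [8]
PUSH 3  → [8, 3]
PUSH 1  → [8, 3, 1]
ADD     → [8, 4]
NEG     → [8, -4]
PUSH 5  → [8, -4, 5]
ROT     → [-4, 5, 8]
POP     → [-4, 5]
NEG     → [-4, -5]
ADD     → [-9]
PUSH -3 → [-9, -3]
ADD     → [-12]
PUSH 3  → [-12, 3]
SWAP    → [3, -12]
MUL     → [-36]
PUSH 2  → [-36, 2]
PUSH 6  → [-36, 2, 6]
DIV     → [-36, 0]
SWAP    → [0, -36]
NEG     → [0, 36]
SWAP    → [36, 0]
OVER    → [36, 0, 36]
ADD     → [36, 36]
POP     → [36]
NEG     → [-36]
DUP     → [-36, -36]
POP     → [-36]
NEG     → [36]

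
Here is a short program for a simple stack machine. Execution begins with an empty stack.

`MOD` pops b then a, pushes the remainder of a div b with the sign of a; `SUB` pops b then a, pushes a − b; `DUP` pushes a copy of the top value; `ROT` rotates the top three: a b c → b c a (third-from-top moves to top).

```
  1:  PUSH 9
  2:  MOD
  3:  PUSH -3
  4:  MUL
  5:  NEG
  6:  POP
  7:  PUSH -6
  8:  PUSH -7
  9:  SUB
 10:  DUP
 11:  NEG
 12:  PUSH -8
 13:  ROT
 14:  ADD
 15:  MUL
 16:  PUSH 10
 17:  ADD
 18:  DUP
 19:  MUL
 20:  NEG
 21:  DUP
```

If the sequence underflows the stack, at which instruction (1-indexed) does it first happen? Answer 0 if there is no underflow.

PUSH 9 : [9]
MOD  — needs 2 operands, stack has 1 → underflow

2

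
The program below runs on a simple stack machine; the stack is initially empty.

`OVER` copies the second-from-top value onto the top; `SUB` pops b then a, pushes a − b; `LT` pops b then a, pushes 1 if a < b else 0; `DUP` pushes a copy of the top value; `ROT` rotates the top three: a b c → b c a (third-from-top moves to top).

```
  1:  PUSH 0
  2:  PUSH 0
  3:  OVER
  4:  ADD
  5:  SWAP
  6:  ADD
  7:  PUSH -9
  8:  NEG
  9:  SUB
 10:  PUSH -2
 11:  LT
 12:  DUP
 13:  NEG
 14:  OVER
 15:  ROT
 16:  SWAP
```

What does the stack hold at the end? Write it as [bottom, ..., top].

[-1, 1, 1]

PUSH 0  → [0]
PUSH 0  → [0, 0]
OVER    → [0, 0, 0]
ADD     → [0, 0]
SWAP    → [0, 0]
ADD     → [0]
PUSH -9 → [0, -9]
NEG     → [0, 9]
SUB     → [-9]
PUSH -2 → [-9, -2]
LT      → [1]
DUP     → [1, 1]
NEG     → [1, -1]
OVER    → [1, -1, 1]
ROT     → [-1, 1, 1]
SWAP    → [-1, 1, 1]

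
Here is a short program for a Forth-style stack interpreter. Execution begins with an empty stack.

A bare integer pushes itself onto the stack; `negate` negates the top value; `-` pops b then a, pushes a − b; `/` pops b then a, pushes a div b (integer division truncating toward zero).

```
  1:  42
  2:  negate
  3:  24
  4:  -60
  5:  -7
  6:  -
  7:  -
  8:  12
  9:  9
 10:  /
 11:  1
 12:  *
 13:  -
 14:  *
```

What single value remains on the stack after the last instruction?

42     → [42]
negate → [-42]
24     → [-42, 24]
-60    → [-42, 24, -60]
-7     → [-42, 24, -60, -7]
-      → [-42, 24, -53]
-      → [-42, 77]
12     → [-42, 77, 12]
9      → [-42, 77, 12, 9]
/      → [-42, 77, 1]
1      → [-42, 77, 1, 1]
*      → [-42, 77, 1]
-      → [-42, 76]
*      → [-3192]

-3192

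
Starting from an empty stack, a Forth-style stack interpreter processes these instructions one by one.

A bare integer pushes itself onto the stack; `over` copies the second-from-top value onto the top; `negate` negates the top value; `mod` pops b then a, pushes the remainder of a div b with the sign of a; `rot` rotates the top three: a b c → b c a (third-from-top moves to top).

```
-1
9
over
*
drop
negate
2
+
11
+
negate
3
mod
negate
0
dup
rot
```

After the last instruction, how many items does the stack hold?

3

-1     : [-1]
9      : [-1, 9]
over   : [-1, 9, -1]
*      : [-1, -9]
drop   : [-1]
negate : [1]
2      : [1, 2]
+      : [3]
11     : [3, 11]
+      : [14]
negate : [-14]
3      : [-14, 3]
mod    : [-2]
negate : [2]
0      : [2, 0]
dup    : [2, 0, 0]
rot    : [0, 0, 2]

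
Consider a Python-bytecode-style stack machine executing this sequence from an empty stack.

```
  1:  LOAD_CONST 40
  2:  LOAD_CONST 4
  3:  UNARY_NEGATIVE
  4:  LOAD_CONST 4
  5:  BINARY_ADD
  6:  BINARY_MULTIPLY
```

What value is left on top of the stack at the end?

LOAD_CONST 40   → 40
LOAD_CONST 4    → 40 4
UNARY_NEGATIVE  → 40 -4
LOAD_CONST 4    → 40 -4 4
BINARY_ADD      → 40 0
BINARY_MULTIPLY → 0

0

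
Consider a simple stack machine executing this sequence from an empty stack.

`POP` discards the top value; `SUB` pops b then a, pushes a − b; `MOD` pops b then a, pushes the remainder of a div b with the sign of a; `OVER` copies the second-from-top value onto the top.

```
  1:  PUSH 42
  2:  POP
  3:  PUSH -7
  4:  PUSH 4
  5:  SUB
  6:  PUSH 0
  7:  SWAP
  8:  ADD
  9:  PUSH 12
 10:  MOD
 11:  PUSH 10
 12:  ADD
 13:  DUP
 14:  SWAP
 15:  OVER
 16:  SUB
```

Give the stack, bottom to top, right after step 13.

[-1, -1]

PUSH 42 : 42
POP     : (empty)
PUSH -7 : -7
PUSH 4  : -7 4
SUB     : -11
PUSH 0  : -11 0
SWAP    : 0 -11
ADD     : -11
PUSH 12 : -11 12
MOD     : -11
PUSH 10 : -11 10
ADD     : -1
DUP     : -1 -1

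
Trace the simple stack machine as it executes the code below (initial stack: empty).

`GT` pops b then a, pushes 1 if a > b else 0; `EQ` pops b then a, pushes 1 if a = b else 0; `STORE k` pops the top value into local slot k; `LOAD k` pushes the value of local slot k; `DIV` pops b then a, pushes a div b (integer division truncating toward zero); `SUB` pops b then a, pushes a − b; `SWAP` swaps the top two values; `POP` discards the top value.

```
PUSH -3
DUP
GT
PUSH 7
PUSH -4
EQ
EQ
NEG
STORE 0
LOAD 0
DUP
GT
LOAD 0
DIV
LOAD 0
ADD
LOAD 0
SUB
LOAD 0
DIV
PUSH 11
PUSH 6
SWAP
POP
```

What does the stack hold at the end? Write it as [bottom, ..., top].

[0, 6]

PUSH -3 → -3
DUP     → -3 -3
GT      → 0
PUSH 7  → 0 7
PUSH -4 → 0 7 -4
EQ      → 0 0
EQ      → 1
NEG     → -1
STORE 0 → (empty)
LOAD 0  → -1
DUP     → -1 -1
GT      → 0
LOAD 0  → 0 -1
DIV     → 0
LOAD 0  → 0 -1
ADD     → -1
LOAD 0  → -1 -1
SUB     → 0
LOAD 0  → 0 -1
DIV     → 0
PUSH 11 → 0 11
PUSH 6  → 0 11 6
SWAP    → 0 6 11
POP     → 0 6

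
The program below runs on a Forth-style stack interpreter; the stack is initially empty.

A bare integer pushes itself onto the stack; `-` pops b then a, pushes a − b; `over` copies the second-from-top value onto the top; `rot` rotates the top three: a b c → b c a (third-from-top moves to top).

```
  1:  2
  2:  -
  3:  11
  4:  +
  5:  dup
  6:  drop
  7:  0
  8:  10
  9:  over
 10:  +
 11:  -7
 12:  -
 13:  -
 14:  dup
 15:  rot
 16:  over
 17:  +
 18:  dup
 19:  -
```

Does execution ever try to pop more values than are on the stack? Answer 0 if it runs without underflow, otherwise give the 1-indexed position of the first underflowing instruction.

2 -> [2]
-  — needs 2 operands, stack has 1 → underflow

2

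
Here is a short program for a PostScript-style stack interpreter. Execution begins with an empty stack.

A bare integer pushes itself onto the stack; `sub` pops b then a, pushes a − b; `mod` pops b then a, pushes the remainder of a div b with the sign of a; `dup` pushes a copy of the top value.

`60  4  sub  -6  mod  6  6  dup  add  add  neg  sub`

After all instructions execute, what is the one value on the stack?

60  : 60
4   : 60 4
sub : 56
-6  : 56 -6
mod : 2
6   : 2 6
6   : 2 6 6
dup : 2 6 6 6
add : 2 6 12
add : 2 18
neg : 2 -18
sub : 20

20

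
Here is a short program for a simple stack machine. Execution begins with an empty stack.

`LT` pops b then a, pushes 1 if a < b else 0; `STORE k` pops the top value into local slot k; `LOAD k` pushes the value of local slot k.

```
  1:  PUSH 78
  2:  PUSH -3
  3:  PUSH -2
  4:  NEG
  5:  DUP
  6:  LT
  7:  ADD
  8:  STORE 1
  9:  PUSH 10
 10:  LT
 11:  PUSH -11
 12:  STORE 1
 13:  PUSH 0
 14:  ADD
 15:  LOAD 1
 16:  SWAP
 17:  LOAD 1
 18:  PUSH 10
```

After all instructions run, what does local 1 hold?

-11

PUSH 78  : [78]
PUSH -3  : [78, -3]
PUSH -2  : [78, -3, -2]
NEG      : [78, -3, 2]
DUP      : [78, -3, 2, 2]
LT       : [78, -3, 0]
ADD      : [78, -3]
STORE 1  : [78]
PUSH 10  : [78, 10]
LT       : [0]
PUSH -11 : [0, -11]
STORE 1  : [0]
PUSH 0   : [0, 0]
ADD      : [0]
LOAD 1   : [0, -11]
SWAP     : [-11, 0]
LOAD 1   : [-11, 0, -11]
PUSH 10  : [-11, 0, -11, 10]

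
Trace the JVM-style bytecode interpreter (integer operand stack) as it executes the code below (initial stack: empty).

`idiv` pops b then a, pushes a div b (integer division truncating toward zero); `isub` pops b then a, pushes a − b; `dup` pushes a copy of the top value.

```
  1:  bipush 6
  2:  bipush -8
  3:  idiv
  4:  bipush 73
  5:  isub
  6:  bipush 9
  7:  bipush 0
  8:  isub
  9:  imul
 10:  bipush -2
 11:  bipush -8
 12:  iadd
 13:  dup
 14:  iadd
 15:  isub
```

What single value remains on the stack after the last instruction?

-637

bipush 6   6
bipush -8  6 -8
idiv       0
bipush 73  0 73
isub       -73
bipush 9   -73 9
bipush 0   -73 9 0
isub       -73 9
imul       -657
bipush -2  -657 -2
bipush -8  -657 -2 -8
iadd       -657 -10
dup        -657 -10 -10
iadd       -657 -20
isub       -637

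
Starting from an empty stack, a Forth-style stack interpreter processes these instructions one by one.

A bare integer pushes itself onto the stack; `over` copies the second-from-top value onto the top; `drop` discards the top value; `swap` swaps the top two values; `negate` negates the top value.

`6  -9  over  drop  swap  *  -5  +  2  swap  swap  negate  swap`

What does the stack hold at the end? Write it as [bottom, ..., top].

[-2, -59]

6      → [6]
-9     → [6, -9]
over   → [6, -9, 6]
drop   → [6, -9]
swap   → [-9, 6]
*      → [-54]
-5     → [-54, -5]
+      → [-59]
2      → [-59, 2]
swap   → [2, -59]
swap   → [-59, 2]
negate → [-59, -2]
swap   → [-2, -59]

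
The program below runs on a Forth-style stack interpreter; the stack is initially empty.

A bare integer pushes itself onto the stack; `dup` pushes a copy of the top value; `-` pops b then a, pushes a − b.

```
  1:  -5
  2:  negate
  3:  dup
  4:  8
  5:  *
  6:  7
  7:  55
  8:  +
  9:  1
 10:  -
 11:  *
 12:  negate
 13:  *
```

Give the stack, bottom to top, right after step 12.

[5, -2440]

-5     : -5
negate : 5
dup    : 5 5
8      : 5 5 8
*      : 5 40
7      : 5 40 7
55     : 5 40 7 55
+      : 5 40 62
1      : 5 40 62 1
-      : 5 40 61
*      : 5 2440
negate : 5 -2440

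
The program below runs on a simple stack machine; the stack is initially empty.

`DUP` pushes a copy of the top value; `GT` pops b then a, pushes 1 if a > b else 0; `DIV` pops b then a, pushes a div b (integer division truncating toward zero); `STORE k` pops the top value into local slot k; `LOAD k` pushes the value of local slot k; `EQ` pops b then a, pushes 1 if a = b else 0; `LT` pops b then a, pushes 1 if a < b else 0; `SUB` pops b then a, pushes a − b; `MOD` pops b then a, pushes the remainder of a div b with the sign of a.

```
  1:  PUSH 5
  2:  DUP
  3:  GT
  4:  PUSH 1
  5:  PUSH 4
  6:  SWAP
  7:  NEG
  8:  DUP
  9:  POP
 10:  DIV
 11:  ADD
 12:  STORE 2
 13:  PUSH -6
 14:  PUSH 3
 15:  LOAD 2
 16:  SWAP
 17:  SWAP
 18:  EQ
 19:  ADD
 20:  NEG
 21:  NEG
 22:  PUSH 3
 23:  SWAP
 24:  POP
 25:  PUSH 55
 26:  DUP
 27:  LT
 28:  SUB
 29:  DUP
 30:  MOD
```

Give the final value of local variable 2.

PUSH 5  : 5
DUP     : 5 5
GT      : 0
PUSH 1  : 0 1
PUSH 4  : 0 1 4
SWAP    : 0 4 1
NEG     : 0 4 -1
DUP     : 0 4 -1 -1
POP     : 0 4 -1
DIV     : 0 -4
ADD     : -4
STORE 2 : (empty)
PUSH -6 : -6
PUSH 3  : -6 3
LOAD 2  : -6 3 -4
SWAP    : -6 -4 3
SWAP    : -6 3 -4
EQ      : -6 0
ADD     : -6
NEG     : 6
NEG     : -6
PUSH 3  : -6 3
SWAP    : 3 -6
POP     : 3
PUSH 55 : 3 55
DUP     : 3 55 55
LT      : 3 0
SUB     : 3
DUP     : 3 3
MOD     : 0

-4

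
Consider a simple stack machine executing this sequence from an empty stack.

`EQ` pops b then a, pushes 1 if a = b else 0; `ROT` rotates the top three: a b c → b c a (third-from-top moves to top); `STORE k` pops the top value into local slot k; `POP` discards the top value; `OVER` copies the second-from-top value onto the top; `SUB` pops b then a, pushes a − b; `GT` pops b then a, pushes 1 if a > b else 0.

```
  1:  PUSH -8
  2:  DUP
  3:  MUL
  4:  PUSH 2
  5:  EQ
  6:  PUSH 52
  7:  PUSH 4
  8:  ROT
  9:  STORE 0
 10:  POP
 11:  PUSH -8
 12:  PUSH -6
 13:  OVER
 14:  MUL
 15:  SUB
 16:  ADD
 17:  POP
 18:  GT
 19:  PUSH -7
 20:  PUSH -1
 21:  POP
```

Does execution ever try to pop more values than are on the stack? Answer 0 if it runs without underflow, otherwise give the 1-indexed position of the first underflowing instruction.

18

PUSH -8 : -8
DUP     : -8 -8
MUL     : 64
PUSH 2  : 64 2
EQ      : 0
PUSH 52 : 0 52
PUSH 4  : 0 52 4
ROT     : 52 4 0
STORE 0 : 52 4
POP     : 52
PUSH -8 : 52 -8
PUSH -6 : 52 -8 -6
OVER    : 52 -8 -6 -8
MUL     : 52 -8 48
SUB     : 52 -56
ADD     : -4
POP     : (empty)
GT  — needs 2 operands, stack has 0 → underflow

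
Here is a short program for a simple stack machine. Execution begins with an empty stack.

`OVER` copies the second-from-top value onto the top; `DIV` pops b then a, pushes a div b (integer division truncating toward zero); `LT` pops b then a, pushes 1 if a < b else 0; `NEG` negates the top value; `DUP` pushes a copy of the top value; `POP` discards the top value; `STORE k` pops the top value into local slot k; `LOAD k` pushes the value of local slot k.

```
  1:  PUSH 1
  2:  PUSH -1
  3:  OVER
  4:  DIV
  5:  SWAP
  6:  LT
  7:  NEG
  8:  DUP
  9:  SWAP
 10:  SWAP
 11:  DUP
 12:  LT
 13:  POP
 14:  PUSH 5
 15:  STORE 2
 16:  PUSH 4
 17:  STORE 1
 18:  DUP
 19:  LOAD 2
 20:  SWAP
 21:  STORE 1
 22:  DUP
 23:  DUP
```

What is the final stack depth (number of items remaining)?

4

PUSH 1  -> 1
PUSH -1 -> 1 -1
OVER    -> 1 -1 1
DIV     -> 1 -1
SWAP    -> -1 1
LT      -> 1
NEG     -> -1
DUP     -> -1 -1
SWAP    -> -1 -1
SWAP    -> -1 -1
DUP     -> -1 -1 -1
LT      -> -1 0
POP     -> -1
PUSH 5  -> -1 5
STORE 2 -> -1
PUSH 4  -> -1 4
STORE 1 -> -1
DUP     -> -1 -1
LOAD 2  -> -1 -1 5
SWAP    -> -1 5 -1
STORE 1 -> -1 5
DUP     -> -1 5 5
DUP     -> -1 5 5 5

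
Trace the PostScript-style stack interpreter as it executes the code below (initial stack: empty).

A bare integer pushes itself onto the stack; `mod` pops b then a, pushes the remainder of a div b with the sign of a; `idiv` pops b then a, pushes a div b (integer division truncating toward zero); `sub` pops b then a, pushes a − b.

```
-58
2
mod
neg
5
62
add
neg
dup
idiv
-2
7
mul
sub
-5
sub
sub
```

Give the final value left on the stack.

-20

-58  -> [-58]
2    -> [-58, 2]
mod  -> [0]
neg  -> [0]
5    -> [0, 5]
62   -> [0, 5, 62]
add  -> [0, 67]
neg  -> [0, -67]
dup  -> [0, -67, -67]
idiv -> [0, 1]
-2   -> [0, 1, -2]
7    -> [0, 1, -2, 7]
mul  -> [0, 1, -14]
sub  -> [0, 15]
-5   -> [0, 15, -5]
sub  -> [0, 20]
sub  -> [-20]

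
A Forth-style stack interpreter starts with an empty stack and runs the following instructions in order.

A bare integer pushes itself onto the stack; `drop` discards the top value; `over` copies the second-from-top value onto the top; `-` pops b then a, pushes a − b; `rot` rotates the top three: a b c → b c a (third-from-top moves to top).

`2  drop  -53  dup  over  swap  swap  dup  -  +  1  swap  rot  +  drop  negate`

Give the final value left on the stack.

2       2
drop    (empty)
-53     -53
dup     -53 -53
over    -53 -53 -53
swap    -53 -53 -53
swap    -53 -53 -53
dup     -53 -53 -53 -53
-       -53 -53 0
+       -53 -53
1       -53 -53 1
swap    -53 1 -53
rot     1 -53 -53
+       1 -106
drop    1
negate  -1

-1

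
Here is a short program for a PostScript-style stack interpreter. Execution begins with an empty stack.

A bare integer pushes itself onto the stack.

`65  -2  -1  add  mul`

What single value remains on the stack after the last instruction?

-195

65   65
-2   65 -2
-1   65 -2 -1
add  65 -3
mul  -195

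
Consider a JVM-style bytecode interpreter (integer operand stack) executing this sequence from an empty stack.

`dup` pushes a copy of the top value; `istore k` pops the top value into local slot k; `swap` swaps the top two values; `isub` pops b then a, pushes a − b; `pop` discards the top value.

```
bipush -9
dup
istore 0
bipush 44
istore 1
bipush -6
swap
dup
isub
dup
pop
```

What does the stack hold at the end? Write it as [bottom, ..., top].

[-6, 0]

bipush -9 -> [-9]
dup       -> [-9, -9]
istore 0  -> [-9]
bipush 44 -> [-9, 44]
istore 1  -> [-9]
bipush -6 -> [-9, -6]
swap      -> [-6, -9]
dup       -> [-6, -9, -9]
isub      -> [-6, 0]
dup       -> [-6, 0, 0]
pop       -> [-6, 0]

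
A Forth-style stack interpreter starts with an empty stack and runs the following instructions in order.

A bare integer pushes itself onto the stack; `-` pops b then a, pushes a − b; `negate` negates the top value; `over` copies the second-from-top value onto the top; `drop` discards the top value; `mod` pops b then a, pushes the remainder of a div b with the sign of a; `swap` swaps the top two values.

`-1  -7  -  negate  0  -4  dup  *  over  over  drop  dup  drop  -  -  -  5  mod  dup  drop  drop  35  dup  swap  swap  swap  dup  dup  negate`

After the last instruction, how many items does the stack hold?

4

-1      -1
-7      -1 -7
-       6
negate  -6
0       -6 0
-4      -6 0 -4
dup     -6 0 -4 -4
*       -6 0 16
over    -6 0 16 0
over    -6 0 16 0 16
drop    -6 0 16 0
dup     -6 0 16 0 0
drop    -6 0 16 0
-       -6 0 16
-       -6 -16
-       10
5       10 5
mod     0
dup     0 0
drop    0
drop    (empty)
35      35
dup     35 35
swap    35 35
swap    35 35
swap    35 35
dup     35 35 35
dup     35 35 35 35
negate  35 35 35 -35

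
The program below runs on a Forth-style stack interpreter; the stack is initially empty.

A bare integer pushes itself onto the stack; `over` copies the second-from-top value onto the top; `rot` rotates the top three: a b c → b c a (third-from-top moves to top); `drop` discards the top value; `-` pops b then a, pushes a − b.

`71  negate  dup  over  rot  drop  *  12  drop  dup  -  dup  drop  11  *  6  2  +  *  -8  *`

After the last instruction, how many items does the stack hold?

71     → [71]
negate → [-71]
dup    → [-71, -71]
over   → [-71, -71, -71]
rot    → [-71, -71, -71]
drop   → [-71, -71]
*      → [5041]
12     → [5041, 12]
drop   → [5041]
dup    → [5041, 5041]
-      → [0]
dup    → [0, 0]
drop   → [0]
11     → [0, 11]
*      → [0]
6      → [0, 6]
2      → [0, 6, 2]
+      → [0, 8]
*      → [0]
-8     → [0, -8]
*      → [0]

1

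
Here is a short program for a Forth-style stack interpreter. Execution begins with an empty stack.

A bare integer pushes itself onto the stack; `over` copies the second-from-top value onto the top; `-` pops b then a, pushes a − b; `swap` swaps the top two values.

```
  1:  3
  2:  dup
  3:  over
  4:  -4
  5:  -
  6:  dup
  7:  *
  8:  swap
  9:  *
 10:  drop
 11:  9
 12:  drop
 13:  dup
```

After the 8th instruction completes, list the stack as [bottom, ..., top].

[3, 49, 3]

3    → [3]
dup  → [3, 3]
over → [3, 3, 3]
-4   → [3, 3, 3, -4]
-    → [3, 3, 7]
dup  → [3, 3, 7, 7]
*    → [3, 3, 49]
swap → [3, 49, 3]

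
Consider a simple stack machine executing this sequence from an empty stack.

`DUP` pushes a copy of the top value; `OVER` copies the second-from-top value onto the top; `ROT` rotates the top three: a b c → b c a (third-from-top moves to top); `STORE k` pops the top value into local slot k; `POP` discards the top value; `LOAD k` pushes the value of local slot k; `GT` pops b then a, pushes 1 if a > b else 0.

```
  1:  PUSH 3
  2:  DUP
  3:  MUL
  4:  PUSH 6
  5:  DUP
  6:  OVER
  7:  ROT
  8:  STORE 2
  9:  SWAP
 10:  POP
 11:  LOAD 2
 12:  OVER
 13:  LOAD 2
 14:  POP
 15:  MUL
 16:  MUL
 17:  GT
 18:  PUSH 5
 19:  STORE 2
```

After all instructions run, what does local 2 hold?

PUSH 3  -> [3]
DUP     -> [3, 3]
MUL     -> [9]
PUSH 6  -> [9, 6]
DUP     -> [9, 6, 6]
OVER    -> [9, 6, 6, 6]
ROT     -> [9, 6, 6, 6]
STORE 2 -> [9, 6, 6]
SWAP    -> [9, 6, 6]
POP     -> [9, 6]
LOAD 2  -> [9, 6, 6]
OVER    -> [9, 6, 6, 6]
LOAD 2  -> [9, 6, 6, 6, 6]
POP     -> [9, 6, 6, 6]
MUL     -> [9, 6, 36]
MUL     -> [9, 216]
GT      -> [0]
PUSH 5  -> [0, 5]
STORE 2 -> [0]

5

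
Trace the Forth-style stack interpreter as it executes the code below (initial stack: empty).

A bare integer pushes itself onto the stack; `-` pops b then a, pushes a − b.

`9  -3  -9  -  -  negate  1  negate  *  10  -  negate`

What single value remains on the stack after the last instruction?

7

9      -> [9]
-3     -> [9, -3]
-9     -> [9, -3, -9]
-      -> [9, 6]
-      -> [3]
negate -> [-3]
1      -> [-3, 1]
negate -> [-3, -1]
*      -> [3]
10     -> [3, 10]
-      -> [-7]
negate -> [7]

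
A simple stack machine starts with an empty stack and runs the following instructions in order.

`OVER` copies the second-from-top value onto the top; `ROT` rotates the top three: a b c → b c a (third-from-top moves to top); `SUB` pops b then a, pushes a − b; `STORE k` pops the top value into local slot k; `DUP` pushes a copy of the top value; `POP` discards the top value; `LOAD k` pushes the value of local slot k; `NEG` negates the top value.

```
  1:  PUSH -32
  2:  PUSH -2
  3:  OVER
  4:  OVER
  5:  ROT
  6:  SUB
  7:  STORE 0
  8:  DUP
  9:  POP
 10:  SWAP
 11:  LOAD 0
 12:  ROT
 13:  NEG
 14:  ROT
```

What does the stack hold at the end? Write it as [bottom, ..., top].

[0, 32, -32]

PUSH -32 : [-32]
PUSH -2  : [-32, -2]
OVER     : [-32, -2, -32]
OVER     : [-32, -2, -32, -2]
ROT      : [-32, -32, -2, -2]
SUB      : [-32, -32, 0]
STORE 0  : [-32, -32]
DUP      : [-32, -32, -32]
POP      : [-32, -32]
SWAP     : [-32, -32]
LOAD 0   : [-32, -32, 0]
ROT      : [-32, 0, -32]
NEG      : [-32, 0, 32]
ROT      : [0, 32, -32]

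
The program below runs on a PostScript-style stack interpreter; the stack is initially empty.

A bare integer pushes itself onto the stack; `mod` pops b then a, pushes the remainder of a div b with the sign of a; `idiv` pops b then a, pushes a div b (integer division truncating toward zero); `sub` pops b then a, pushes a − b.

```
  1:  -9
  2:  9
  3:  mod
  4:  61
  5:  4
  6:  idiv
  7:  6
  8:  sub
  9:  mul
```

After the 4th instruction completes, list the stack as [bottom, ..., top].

[0, 61]

-9  : -9
9   : -9 9
mod : 0
61  : 0 61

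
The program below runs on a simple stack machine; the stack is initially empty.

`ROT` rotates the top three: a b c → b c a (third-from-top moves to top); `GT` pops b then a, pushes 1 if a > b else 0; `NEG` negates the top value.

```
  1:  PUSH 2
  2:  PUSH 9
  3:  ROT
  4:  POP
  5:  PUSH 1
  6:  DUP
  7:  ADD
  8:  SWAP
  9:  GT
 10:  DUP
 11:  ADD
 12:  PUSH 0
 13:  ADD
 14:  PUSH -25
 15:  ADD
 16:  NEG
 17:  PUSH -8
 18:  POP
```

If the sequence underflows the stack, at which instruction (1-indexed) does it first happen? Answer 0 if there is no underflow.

3

PUSH 2 : 2
PUSH 9 : 2 9
ROT  — needs 3 operands, stack has 2 → underflow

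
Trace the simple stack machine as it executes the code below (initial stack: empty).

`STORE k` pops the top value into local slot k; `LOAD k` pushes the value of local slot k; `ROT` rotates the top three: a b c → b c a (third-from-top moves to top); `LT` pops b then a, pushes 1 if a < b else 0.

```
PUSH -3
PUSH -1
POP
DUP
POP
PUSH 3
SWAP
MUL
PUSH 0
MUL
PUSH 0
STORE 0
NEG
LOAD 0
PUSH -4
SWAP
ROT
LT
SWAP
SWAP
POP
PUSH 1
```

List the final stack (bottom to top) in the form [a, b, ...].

PUSH -3  -3
PUSH -1  -3 -1
POP      -3
DUP      -3 -3
POP      -3
PUSH 3   -3 3
SWAP     3 -3
MUL      -9
PUSH 0   -9 0
MUL      0
PUSH 0   0 0
STORE 0  0
NEG      0
LOAD 0   0 0
PUSH -4  0 0 -4
SWAP     0 -4 0
ROT      -4 0 0
LT       -4 0
SWAP     0 -4
SWAP     -4 0
POP      -4
PUSH 1   -4 1

[-4, 1]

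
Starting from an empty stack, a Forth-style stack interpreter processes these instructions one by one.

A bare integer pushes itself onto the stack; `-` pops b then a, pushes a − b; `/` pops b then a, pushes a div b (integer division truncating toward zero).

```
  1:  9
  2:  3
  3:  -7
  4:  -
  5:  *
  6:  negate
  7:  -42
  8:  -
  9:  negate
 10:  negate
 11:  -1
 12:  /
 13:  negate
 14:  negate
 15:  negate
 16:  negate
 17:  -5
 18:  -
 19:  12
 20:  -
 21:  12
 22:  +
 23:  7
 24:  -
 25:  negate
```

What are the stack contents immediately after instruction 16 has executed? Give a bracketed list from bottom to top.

[48]

9       [9]
3       [9, 3]
-7      [9, 3, -7]
-       [9, 10]
*       [90]
negate  [-90]
-42     [-90, -42]
-       [-48]
negate  [48]
negate  [-48]
-1      [-48, -1]
/       [48]
negate  [-48]
negate  [48]
negate  [-48]
negate  [48]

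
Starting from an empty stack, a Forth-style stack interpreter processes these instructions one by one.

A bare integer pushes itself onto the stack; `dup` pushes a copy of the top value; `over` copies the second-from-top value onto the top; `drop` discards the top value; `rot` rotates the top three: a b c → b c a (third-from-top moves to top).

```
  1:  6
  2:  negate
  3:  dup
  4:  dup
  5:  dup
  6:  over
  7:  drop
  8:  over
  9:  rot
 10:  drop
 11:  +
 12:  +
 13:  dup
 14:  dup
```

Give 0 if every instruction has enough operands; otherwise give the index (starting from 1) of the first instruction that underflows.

0

6      -> [6]
negate -> [-6]
dup    -> [-6, -6]
dup    -> [-6, -6, -6]
dup    -> [-6, -6, -6, -6]
over   -> [-6, -6, -6, -6, -6]
drop   -> [-6, -6, -6, -6]
over   -> [-6, -6, -6, -6, -6]
rot    -> [-6, -6, -6, -6, -6]
drop   -> [-6, -6, -6, -6]
+      -> [-6, -6, -12]
+      -> [-6, -18]
dup    -> [-6, -18, -18]
dup    -> [-6, -18, -18, -18]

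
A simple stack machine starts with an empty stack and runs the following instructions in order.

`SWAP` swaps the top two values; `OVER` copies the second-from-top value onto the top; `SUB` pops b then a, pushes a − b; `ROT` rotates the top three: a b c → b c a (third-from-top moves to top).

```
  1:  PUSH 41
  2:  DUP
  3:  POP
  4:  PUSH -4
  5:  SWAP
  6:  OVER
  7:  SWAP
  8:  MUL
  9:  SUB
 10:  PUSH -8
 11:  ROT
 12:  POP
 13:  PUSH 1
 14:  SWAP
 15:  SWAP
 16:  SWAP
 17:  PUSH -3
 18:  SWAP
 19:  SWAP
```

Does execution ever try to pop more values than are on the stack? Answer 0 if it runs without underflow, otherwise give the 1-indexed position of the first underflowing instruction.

PUSH 41 : [41]
DUP     : [41, 41]
POP     : [41]
PUSH -4 : [41, -4]
SWAP    : [-4, 41]
OVER    : [-4, 41, -4]
SWAP    : [-4, -4, 41]
MUL     : [-4, -164]
SUB     : [160]
PUSH -8 : [160, -8]
ROT  — needs 3 operands, stack has 2 → underflow

11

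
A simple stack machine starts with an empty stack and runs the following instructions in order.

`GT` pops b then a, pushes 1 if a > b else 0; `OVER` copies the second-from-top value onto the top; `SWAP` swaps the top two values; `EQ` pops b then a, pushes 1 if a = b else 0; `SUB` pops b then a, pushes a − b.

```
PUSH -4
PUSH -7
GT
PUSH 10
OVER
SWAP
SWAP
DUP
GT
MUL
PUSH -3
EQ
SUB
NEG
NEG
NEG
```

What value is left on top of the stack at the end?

-1

PUSH -4 → -4
PUSH -7 → -4 -7
GT      → 1
PUSH 10 → 1 10
OVER    → 1 10 1
SWAP    → 1 1 10
SWAP    → 1 10 1
DUP     → 1 10 1 1
GT      → 1 10 0
MUL     → 1 0
PUSH -3 → 1 0 -3
EQ      → 1 0
SUB     → 1
NEG     → -1
NEG     → 1
NEG     → -1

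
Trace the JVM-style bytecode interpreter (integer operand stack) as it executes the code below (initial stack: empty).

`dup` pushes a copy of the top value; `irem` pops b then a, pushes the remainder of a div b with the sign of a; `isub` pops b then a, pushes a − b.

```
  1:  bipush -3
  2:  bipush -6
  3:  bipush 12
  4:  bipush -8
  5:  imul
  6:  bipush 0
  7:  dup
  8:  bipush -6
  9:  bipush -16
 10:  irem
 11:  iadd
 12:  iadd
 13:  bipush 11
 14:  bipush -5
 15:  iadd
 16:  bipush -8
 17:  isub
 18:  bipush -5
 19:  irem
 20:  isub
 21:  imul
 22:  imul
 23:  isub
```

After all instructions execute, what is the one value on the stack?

bipush -3  → [-3]
bipush -6  → [-3, -6]
bipush 12  → [-3, -6, 12]
bipush -8  → [-3, -6, 12, -8]
imul       → [-3, -6, -96]
bipush 0   → [-3, -6, -96, 0]
dup        → [-3, -6, -96, 0, 0]
bipush -6  → [-3, -6, -96, 0, 0, -6]
bipush -16 → [-3, -6, -96, 0, 0, -6, -16]
irem       → [-3, -6, -96, 0, 0, -6]
iadd       → [-3, -6, -96, 0, -6]
iadd       → [-3, -6, -96, -6]
bipush 11  → [-3, -6, -96, -6, 11]
bipush -5  → [-3, -6, -96, -6, 11, -5]
iadd       → [-3, -6, -96, -6, 6]
bipush -8  → [-3, -6, -96, -6, 6, -8]
isub       → [-3, -6, -96, -6, 14]
bipush -5  → [-3, -6, -96, -6, 14, -5]
irem       → [-3, -6, -96, -6, 4]
isub       → [-3, -6, -96, -10]
imul       → [-3, -6, 960]
imul       → [-3, -5760]
isub       → [5757]

5757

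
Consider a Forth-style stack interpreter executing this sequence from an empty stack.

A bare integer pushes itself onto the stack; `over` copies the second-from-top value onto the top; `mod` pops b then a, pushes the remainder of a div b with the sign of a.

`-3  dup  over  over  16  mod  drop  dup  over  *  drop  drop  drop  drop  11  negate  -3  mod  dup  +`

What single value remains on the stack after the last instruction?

-3     -> [-3]
dup    -> [-3, -3]
over   -> [-3, -3, -3]
over   -> [-3, -3, -3, -3]
16     -> [-3, -3, -3, -3, 16]
mod    -> [-3, -3, -3, -3]
drop   -> [-3, -3, -3]
dup    -> [-3, -3, -3, -3]
over   -> [-3, -3, -3, -3, -3]
*      -> [-3, -3, -3, 9]
drop   -> [-3, -3, -3]
drop   -> [-3, -3]
drop   -> [-3]
drop   -> []
11     -> [11]
negate -> [-11]
-3     -> [-11, -3]
mod    -> [-2]
dup    -> [-2, -2]
+      -> [-4]

-4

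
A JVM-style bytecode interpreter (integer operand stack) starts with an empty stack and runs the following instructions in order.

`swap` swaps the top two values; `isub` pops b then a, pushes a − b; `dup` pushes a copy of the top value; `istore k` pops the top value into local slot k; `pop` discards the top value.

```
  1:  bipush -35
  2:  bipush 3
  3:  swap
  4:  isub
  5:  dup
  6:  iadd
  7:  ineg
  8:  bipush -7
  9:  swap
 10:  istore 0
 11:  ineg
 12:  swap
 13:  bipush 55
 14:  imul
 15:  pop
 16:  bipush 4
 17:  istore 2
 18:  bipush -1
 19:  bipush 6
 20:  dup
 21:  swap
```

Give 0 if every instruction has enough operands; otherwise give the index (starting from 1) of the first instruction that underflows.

12

bipush -35 : -35
bipush 3   : -35 3
swap       : 3 -35
isub       : 38
dup        : 38 38
iadd       : 76
ineg       : -76
bipush -7  : -76 -7
swap       : -7 -76
istore 0   : -7
ineg       : 7
swap  — needs 2 operands, stack has 1 → underflow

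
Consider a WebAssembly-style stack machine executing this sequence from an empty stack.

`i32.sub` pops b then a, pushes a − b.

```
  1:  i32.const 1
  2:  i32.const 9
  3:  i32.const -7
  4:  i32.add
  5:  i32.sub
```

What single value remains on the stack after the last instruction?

i32.const 1  : 1
i32.const 9  : 1 9
i32.const -7 : 1 9 -7
i32.add      : 1 2
i32.sub      : -1

-1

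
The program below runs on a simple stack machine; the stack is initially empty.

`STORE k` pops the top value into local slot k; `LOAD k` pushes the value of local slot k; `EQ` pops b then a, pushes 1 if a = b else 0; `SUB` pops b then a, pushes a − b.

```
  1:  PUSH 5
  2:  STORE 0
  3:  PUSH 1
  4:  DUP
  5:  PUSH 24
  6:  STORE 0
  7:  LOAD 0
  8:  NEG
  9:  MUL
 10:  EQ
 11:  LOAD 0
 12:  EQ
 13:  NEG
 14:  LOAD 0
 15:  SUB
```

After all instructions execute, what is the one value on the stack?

PUSH 5  → [5]
STORE 0 → []
PUSH 1  → [1]
DUP     → [1, 1]
PUSH 24 → [1, 1, 24]
STORE 0 → [1, 1]
LOAD 0  → [1, 1, 24]
NEG     → [1, 1, -24]
MUL     → [1, -24]
EQ      → [0]
LOAD 0  → [0, 24]
EQ      → [0]
NEG     → [0]
LOAD 0  → [0, 24]
SUB     → [-24]

-24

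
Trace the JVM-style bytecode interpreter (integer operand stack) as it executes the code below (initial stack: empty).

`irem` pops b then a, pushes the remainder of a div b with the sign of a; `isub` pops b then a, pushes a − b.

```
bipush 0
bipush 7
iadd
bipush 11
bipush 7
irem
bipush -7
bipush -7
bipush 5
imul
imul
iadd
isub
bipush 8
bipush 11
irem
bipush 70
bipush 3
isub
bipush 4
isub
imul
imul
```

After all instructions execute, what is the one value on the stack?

-121968

bipush 0   [0]
bipush 7   [0, 7]
iadd       [7]
bipush 11  [7, 11]
bipush 7   [7, 11, 7]
irem       [7, 4]
bipush -7  [7, 4, -7]
bipush -7  [7, 4, -7, -7]
bipush 5   [7, 4, -7, -7, 5]
imul       [7, 4, -7, -35]
imul       [7, 4, 245]
iadd       [7, 249]
isub       [-242]
bipush 8   [-242, 8]
bipush 11  [-242, 8, 11]
irem       [-242, 8]
bipush 70  [-242, 8, 70]
bipush 3   [-242, 8, 70, 3]
isub       [-242, 8, 67]
bipush 4   [-242, 8, 67, 4]
isub       [-242, 8, 63]
imul       [-242, 504]
imul       [-121968]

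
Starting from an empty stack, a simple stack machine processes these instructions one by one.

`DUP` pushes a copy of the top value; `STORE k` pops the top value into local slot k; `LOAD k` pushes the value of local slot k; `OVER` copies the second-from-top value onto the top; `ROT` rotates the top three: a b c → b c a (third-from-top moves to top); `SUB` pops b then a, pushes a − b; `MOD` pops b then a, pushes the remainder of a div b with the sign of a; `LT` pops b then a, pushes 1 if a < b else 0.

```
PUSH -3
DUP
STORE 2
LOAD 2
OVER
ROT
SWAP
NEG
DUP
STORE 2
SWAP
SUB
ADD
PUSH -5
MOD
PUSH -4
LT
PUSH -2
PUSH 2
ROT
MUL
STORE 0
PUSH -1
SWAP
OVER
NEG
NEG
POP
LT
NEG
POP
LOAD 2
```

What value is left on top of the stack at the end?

3

PUSH -3  [-3]
DUP      [-3, -3]
STORE 2  [-3]
LOAD 2   [-3, -3]
OVER     [-3, -3, -3]
ROT      [-3, -3, -3]
SWAP     [-3, -3, -3]
NEG      [-3, -3, 3]
DUP      [-3, -3, 3, 3]
STORE 2  [-3, -3, 3]
SWAP     [-3, 3, -3]
SUB      [-3, 6]
ADD      [3]
PUSH -5  [3, -5]
MOD      [3]
PUSH -4  [3, -4]
LT       [0]
PUSH -2  [0, -2]
PUSH 2   [0, -2, 2]
ROT      [-2, 2, 0]
MUL      [-2, 0]
STORE 0  [-2]
PUSH -1  [-2, -1]
SWAP     [-1, -2]
OVER     [-1, -2, -1]
NEG      [-1, -2, 1]
NEG      [-1, -2, -1]
POP      [-1, -2]
LT       [0]
NEG      [0]
POP      []
LOAD 2   [3]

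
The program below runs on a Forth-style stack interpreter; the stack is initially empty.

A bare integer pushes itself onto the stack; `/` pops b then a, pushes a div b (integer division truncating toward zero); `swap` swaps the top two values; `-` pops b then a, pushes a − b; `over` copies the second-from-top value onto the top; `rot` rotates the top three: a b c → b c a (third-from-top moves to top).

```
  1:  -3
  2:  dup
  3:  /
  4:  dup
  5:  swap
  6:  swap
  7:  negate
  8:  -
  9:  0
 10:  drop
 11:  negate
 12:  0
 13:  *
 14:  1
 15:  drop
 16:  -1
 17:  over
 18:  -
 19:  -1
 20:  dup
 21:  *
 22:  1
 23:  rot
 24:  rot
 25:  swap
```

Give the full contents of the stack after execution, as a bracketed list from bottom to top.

[0, 1, 1, -1]

-3     → -3
dup    → -3 -3
/      → 1
dup    → 1 1
swap   → 1 1
swap   → 1 1
negate → 1 -1
-      → 2
0      → 2 0
drop   → 2
negate → -2
0      → -2 0
*      → 0
1      → 0 1
drop   → 0
-1     → 0 -1
over   → 0 -1 0
-      → 0 -1
-1     → 0 -1 -1
dup    → 0 -1 -1 -1
*      → 0 -1 1
1      → 0 -1 1 1
rot    → 0 1 1 -1
rot    → 0 1 -1 1
swap   → 0 1 1 -1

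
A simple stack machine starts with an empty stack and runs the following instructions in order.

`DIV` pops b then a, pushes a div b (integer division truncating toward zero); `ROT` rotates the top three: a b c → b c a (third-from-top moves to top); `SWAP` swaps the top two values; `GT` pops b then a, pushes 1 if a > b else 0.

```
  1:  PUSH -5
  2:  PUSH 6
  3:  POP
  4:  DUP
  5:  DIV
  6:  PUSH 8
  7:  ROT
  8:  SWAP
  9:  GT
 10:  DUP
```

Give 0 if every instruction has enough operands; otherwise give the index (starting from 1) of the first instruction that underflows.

PUSH -5  -5
PUSH 6   -5 6
POP      -5
DUP      -5 -5
DIV      1
PUSH 8   1 8
ROT  — needs 3 operands, stack has 2 → underflow

7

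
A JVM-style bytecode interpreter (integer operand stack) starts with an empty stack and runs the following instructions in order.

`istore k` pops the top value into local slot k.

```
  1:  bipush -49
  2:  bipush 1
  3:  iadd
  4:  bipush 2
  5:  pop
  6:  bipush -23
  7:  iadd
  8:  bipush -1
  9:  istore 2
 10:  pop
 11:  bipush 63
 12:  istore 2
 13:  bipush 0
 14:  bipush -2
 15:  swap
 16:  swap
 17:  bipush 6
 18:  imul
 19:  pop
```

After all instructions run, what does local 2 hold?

bipush -49 → [-49]
bipush 1   → [-49, 1]
iadd       → [-48]
bipush 2   → [-48, 2]
pop        → [-48]
bipush -23 → [-48, -23]
iadd       → [-71]
bipush -1  → [-71, -1]
istore 2   → [-71]
pop        → []
bipush 63  → [63]
istore 2   → []
bipush 0   → [0]
bipush -2  → [0, -2]
swap       → [-2, 0]
swap       → [0, -2]
bipush 6   → [0, -2, 6]
imul       → [0, -12]
pop        → [0]

63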